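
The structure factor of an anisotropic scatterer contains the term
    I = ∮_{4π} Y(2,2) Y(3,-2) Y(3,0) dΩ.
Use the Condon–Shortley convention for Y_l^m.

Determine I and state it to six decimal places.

m-sum 0 ✓  L=8 even ✓  1≤3≤5 ✓
Π(2lᵢ+1) = 5×7×7 = 245
triangle coeff Δ(2,3,3) = 1/3780
Σ_t [0,2]: t=0:+1/24 t=1:−1/4 t=2:+1/24 = -1/6
(3j)²=4/105 [(2 3 3; 0 0 0)], sign=+1
Σ_t [0,0]: t=0:+1/24 = 1/24
(3j)²=1/21 [(2 3 3; 2 -2 0)], sign=-1
⇒ 4πI² = 4/9
I = (-1)√(4/9/(4π)) = -0.18806319

-0.188063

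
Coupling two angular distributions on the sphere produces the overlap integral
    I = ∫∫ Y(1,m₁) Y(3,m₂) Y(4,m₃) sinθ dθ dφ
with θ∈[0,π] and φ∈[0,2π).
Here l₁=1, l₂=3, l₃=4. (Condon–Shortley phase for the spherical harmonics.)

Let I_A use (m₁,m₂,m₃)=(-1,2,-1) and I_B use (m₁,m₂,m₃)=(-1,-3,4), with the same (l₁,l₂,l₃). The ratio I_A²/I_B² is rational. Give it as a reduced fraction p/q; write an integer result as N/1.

Same 1,3,4: normalisation and zero-m 3j drop out of the ratio.
A: Δ: 0! 2! 6! / 9! → 1/252; sum: t=0:+1/240 = 1/240; 3j²(1 3 4; -1 2 -1) = Δ·Π!·Σ² = 1/84  (sign -1)
B: Δ: 0! 2! 6! / 9! → 1/252; sum: t=0:+1/1440 = 1/1440; 3j²(1 3 4; -1 -3 4) = Δ·Π!·Σ² = 1/9  (sign +1)
I_A²/I_B² = (1/84)/(1/9) = 3/28

3/28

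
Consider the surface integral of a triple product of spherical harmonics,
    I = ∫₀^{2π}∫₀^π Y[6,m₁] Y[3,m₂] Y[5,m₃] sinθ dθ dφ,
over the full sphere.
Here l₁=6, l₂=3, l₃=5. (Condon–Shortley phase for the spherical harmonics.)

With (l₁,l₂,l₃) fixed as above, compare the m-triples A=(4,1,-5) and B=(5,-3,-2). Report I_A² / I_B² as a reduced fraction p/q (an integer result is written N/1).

Same 6,3,5: normalisation and zero-m 3j drop out of the ratio.
A: Δ: 4! 8! 2! / 15! → 1/675675; sum: t=2:+1/322560 = 1/322560; 3j²(6 3 5; 4 1 -5) = Δ·Π!·Σ² = 18/1001  (sign +1)
B: Δ: 4! 8! 2! / 15! → 1/675675; sum: t=0:+1/241920 = 1/241920; 3j²(6 3 5; 5 -3 -2) = Δ·Π!·Σ² = 2/91  (sign -1)
I_A²/I_B² = (18/1001)/(2/91) = 9/11

9/11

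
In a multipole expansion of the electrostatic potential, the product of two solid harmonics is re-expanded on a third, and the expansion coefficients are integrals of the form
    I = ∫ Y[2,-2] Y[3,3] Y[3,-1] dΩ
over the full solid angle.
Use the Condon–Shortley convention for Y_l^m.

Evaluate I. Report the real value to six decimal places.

0.132981

m-sum 0 ✓  L=8 even ✓  1≤3≤5 ✓
Π(2lᵢ+1) = 5×7×7 = 245
triangle coeff Δ(2,3,3) = 1/3780
Σ_t [0,2]: t=0:+1/24 t=1:−1/4 t=2:+1/24 = -1/6
(3j)²=4/105 [(2 3 3; 0 0 0)], sign=+1
Σ_t [2,2]: t=2:+1/96 = 1/96
(3j)²=1/42 [(2 3 3; -2 3 -1)], sign=+1
⇒ 4πI² = 2/9
I = (+1)√(2/9/(4π)) = 0.13298076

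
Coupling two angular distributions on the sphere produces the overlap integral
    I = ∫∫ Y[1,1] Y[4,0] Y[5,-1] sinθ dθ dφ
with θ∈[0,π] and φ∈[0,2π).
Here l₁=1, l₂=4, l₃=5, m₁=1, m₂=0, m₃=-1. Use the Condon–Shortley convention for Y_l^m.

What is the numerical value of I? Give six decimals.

Rules hold: Σm=0, L=10 even, 3≤5≤5.
N = 3·9·11 = 297
Δ = 0!·2!·8!/11! = 1/495
Racah Σ t=0..0: t=0:+1/576 = 1/576
⇒ 3j(1 4 5; 0 0 0)² = 5/99, sgn -1
Racah Σ t=0..0: t=0:+1/1152 = 1/1152
⇒ 3j(1 4 5; 1 0 -1)² = 1/33, sgn +1
4πI² = N·(3j₀)²·(3jₘ)² = 5/11
I = -1·√(0.454545/4π) = -0.19018827

-0.190188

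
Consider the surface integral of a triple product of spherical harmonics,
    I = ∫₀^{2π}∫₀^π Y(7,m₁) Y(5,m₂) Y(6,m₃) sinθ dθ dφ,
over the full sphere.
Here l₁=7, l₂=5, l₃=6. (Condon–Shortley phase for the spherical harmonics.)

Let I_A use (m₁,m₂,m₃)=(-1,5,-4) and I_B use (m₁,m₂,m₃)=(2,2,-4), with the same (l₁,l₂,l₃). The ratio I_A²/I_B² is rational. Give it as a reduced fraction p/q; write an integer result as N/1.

3920/841

Same 7,5,6: normalisation and zero-m 3j drop out of the ratio.
A: Δ: 6! 8! 4! / 19! → 1/174594420; sum: t=6:+1/24883200 = 1/24883200; 3j²(7 5 6; -1 5 -4) = Δ·Π!·Σ² = 980/138567  (sign +1)
B: Δ: 6! 8! 4! / 19! → 1/174594420; sum: t=3:−1/1244160 t=4:+1/1451520 t=5:−1/19353600 = -29/174182400; 3j²(7 5 6; 2 2 -4) = Δ·Π!·Σ² = 841/554268  (sign -1)
I_A²/I_B² = (980/138567)/(841/554268) = 3920/841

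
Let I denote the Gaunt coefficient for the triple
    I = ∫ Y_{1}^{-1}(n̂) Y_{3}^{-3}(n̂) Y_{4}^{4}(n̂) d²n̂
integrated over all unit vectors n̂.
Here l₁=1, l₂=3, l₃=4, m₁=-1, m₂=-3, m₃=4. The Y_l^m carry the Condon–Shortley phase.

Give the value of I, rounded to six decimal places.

Checks pass: Σm=0; 8 even; l₃=4∈[2,4].
(2·1+1)(2·3+1)(2·4+1) = 189
Δ: 0! 2! 6! / 9! → 1/252
sum: t=0:+1/36 = 1/36
3j²(1 3 4; 0 0 0) = Δ·Π!·Σ² = 4/63  (sign +1)
sum: t=0:+1/1440 = 1/1440
3j²(1 3 4; -1 -3 4) = Δ·Π!·Σ² = 1/9  (sign +1)
combine: 4πI² = 189·4/63·1/9 = 4/3
take √, sign +1: I = 0.32573501

0.325735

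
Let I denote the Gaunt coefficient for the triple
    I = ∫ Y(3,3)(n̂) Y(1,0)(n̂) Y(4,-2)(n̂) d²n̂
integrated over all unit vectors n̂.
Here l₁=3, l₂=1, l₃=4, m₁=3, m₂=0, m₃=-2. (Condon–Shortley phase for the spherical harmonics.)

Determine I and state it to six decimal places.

0.000000

m-sum = 3 + 0 − 2 = 1 ≠ 0 ⇒ I = 0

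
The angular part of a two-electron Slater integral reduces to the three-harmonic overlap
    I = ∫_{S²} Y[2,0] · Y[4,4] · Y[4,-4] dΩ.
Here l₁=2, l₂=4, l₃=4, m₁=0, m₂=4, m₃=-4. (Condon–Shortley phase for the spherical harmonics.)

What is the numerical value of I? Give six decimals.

Rules hold: Σm=0, L=10 even, 2≤4≤6.
N = 5·9·9 = 405
Δ = 2!·2!·6!/11! = 1/13860
Racah Σ t=0..2: t=0:+1/192 t=1:−1/36 t=2:+1/192 = -5/288
⇒ 3j(2 4 4; 0 0 0)² = 20/693, sgn -1
Racah Σ t=2..2: t=2:+1/2880 = 1/2880
⇒ 3j(2 4 4; 0 4 -4)² = 28/495, sgn +1
4πI² = N·(3j₀)²·(3jₘ)² = 80/121
I = -1·√(0.661157/4π) = -0.22937568

-0.229376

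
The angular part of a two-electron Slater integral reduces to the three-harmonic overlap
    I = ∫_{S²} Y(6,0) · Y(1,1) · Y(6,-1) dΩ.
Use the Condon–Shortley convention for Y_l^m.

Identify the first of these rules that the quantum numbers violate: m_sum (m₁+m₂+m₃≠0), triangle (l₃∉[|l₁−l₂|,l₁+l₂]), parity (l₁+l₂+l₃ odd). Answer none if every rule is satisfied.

azimuthal sum: 0 + 1 − 1 = 0  ✓
5 ≤ 6 ≤ 7 (triangle on l)  ✓
L = 6 + 1 + 6 = 13 (odd)  ✗

parity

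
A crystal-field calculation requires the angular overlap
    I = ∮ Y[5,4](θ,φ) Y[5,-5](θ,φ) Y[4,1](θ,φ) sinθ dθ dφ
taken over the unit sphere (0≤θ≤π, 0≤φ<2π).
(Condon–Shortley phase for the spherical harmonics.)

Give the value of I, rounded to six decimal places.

0.184127

Rules hold: Σm=0, L=14 even, 0≤4≤10.
N = 11·11·9 = 1089
Δ = 6!·4!·4!/15! = 1/3153150
Racah Σ t=1..5: t=1:−1/69120 t=2:+1/1728 t=3:−1/576 t=4:+1/1728 t=5:−1/69120 = -7/11520
⇒ 3j(5 5 4; 0 0 0)² = 2/143, sgn -1
Racah Σ t=0..0: t=0:+1/103680 = 1/103680
⇒ 3j(5 5 4; 4 -5 1)² = 4/143, sgn -1
4πI² = N·(3j₀)²·(3jₘ)² = 72/169
I = +1·√(0.426036/4π) = 0.18412721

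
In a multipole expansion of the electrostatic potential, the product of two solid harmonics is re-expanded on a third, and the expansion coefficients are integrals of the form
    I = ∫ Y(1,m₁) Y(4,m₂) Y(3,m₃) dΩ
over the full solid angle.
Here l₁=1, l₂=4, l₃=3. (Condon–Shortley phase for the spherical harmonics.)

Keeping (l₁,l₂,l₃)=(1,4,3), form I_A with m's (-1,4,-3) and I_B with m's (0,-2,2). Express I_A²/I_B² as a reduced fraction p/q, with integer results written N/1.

Same 1,4,3: normalisation and zero-m 3j drop out of the ratio.
A: Δ: 2! 0! 6! / 9! → 1/252; sum: t=2:+1/1440 = 1/1440; 3j²(1 4 3; -1 4 -3) = Δ·Π!·Σ² = 1/9  (sign +1)
B: Δ: 2! 0! 6! / 9! → 1/252; sum: t=1:−1/120 = -1/120; 3j²(1 4 3; 0 -2 2) = Δ·Π!·Σ² = 1/21  (sign +1)
I_A²/I_B² = (1/9)/(1/21) = 7/3

7/3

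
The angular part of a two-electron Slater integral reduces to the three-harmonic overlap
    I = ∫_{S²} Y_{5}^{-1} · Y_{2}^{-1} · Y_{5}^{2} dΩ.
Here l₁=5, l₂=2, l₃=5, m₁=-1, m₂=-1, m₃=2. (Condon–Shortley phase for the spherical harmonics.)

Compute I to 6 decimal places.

Rules hold: Σm=0, L=12 even, 3≤5≤7.
N = 11·5·11 = 605
Δ = 2!·8!·2!/13! = 1/38610
Racah Σ t=0..2: t=0:+1/2880 t=1:−1/576 t=2:+1/2880 = -1/960
⇒ 3j(5 2 5; 0 0 0)² = 10/429, sgn +1
Racah Σ t=0..1: t=0:+1/2880 t=1:−1/1440 = -1/2880
⇒ 3j(5 2 5; -1 -1 2)² = 7/715, sgn +1
4πI² = N·(3j₀)²·(3jₘ)² = 70/507
I = +1·√(0.138067/4π) = 0.10481902

0.104819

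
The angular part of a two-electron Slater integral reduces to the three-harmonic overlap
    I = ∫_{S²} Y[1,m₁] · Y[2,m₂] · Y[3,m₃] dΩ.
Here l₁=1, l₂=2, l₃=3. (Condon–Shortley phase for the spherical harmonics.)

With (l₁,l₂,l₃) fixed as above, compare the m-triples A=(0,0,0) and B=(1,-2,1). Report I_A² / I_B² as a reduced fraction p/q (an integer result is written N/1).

Shared (l₁,l₂,l₃)=(1,2,3): N and (l;000)² cancel in I_A²/I_B².
A: Δ = 0!·2!·4!/7! = 1/105; Racah Σ t=0..0: t=0:+1/4 = 1/4; ⇒ 3j(1 2 3; 0 0 0)² = 3/35, sgn -1
B: Δ = 0!·2!·4!/7! = 1/105; Racah Σ t=0..0: t=0:+1/48 = 1/48; ⇒ 3j(1 2 3; 1 -2 1)² = 1/105, sgn +1
I_A²/I_B² = (3/35)/(1/105) = 9/1

9/1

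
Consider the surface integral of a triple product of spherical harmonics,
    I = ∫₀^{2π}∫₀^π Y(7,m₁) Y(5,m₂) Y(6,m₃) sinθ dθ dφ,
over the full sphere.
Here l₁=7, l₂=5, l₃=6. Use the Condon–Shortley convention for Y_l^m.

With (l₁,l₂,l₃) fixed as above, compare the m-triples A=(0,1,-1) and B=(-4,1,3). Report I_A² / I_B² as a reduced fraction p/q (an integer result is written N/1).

2240/297

Shared (l₁,l₂,l₃)=(7,5,6): N and (l;000)² cancel in I_A²/I_B².
A: Δ = 6!·8!·4!/19! = 1/174594420; Racah Σ t=2..6: t=2:+1/829440 t=3:−1/124416 t=4:+1/138240 t=5:−1/1036800 t=6:+1/87091200 = -1/1814400; ⇒ 3j(7 5 6; 0 1 -1)² = 64/138567, sgn +1
B: Δ = 6!·8!·4!/19! = 1/174594420; Racah Σ t=3..6: t=3:−1/8709120 t=4:+1/967680 t=5:−1/1036800 t=6:+1/12441600 = 1/29030400; ⇒ 3j(7 5 6; -4 1 3)² = 9/146965, sgn -1
I_A²/I_B² = (64/138567)/(9/146965) = 2240/297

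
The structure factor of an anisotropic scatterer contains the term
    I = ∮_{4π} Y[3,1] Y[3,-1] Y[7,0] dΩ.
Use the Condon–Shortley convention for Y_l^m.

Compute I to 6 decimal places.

|3−3|≤7≤3+3 violated ⇒ I = 0

0.000000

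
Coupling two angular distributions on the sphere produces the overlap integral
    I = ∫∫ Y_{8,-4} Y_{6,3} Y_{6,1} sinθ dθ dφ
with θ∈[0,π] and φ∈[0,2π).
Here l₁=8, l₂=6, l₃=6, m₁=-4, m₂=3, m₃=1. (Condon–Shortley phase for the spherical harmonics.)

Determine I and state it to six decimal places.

-0.032116

Checks pass: Σm=0; 20 even; l₃=6∈[2,14].
(2·8+1)(2·6+1)(2·6+1) = 2873
Δ: 8! 8! 4! / 21! → 1/1309458150
sum: t=2:+1/49766400 t=3:−1/3110400 t=4:+1/1327104 t=5:−1/3110400 t=6:+1/49766400 = 1/6635520
3j²(8 6 6; 0 0 0) = Δ·Π!·Σ² = 350/46189  (sign +1)
sum: t=5:−1/87091200 t=6:+1/12441600 t=7:−1/14515200 t=8:+1/139345920 = 1/139345920
3j²(8 6 6; -4 3 1) = Δ·Π!·Σ² = 5/8398  (sign -1)
combine: 4πI² = 2873·350/46189·5/8398 = 875/67507
take √, sign -1: I = -0.03211624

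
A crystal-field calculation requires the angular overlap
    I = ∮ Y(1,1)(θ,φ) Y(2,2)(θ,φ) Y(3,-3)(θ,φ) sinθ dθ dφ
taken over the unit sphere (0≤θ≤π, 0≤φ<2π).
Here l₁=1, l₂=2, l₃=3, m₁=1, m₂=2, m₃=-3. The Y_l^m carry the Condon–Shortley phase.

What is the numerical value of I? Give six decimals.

-0.319865

Rules hold: Σm=0, L=6 even, 1≤3≤3.
N = 3·5·7 = 105
Δ = 0!·2!·4!/7! = 1/105
Racah Σ t=0..0: t=0:+1/4 = 1/4
⇒ 3j(1 2 3; 0 0 0)² = 3/35, sgn -1
Racah Σ t=0..0: t=0:+1/48 = 1/48
⇒ 3j(1 2 3; 1 2 -3)² = 1/7, sgn +1
4πI² = N·(3j₀)²·(3jₘ)² = 9/7
I = -1·√(1.28571/4π) = -0.31986543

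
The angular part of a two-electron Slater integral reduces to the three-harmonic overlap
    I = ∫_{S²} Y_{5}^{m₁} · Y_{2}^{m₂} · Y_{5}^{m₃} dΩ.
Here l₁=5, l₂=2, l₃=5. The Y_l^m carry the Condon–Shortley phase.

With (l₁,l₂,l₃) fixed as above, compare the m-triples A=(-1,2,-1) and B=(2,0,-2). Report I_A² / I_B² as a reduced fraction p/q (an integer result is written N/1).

25/6

l's match ⇒ only the (l;m) 3-j factors differ between A and B.
A: triangle coeff Δ(5,2,5) = 1/38610; Σ_t [2,2]: t=2:+1/2304 = 1/2304; (3j)²=5/143 [(5 2 5; -1 2 -1)], sign=+1
B: triangle coeff Δ(5,2,5) = 1/38610; Σ_t [0,2]: t=0:+1/2880 t=1:−1/1440 t=2:+1/20160 = -1/3360; (3j)²=6/715 [(5 2 5; 2 0 -2)], sign=+1
I_A²/I_B² = (5/143)/(6/715) = 25/6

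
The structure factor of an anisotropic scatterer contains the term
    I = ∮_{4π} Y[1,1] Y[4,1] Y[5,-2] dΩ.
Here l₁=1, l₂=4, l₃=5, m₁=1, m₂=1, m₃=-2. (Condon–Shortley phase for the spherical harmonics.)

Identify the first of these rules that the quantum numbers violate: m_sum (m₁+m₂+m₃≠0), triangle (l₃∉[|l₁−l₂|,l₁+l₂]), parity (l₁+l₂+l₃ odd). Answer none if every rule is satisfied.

azimuthal sum: 1 + 1 − 2 = 0  ✓
3 ≤ 5 ≤ 5 (triangle on l)  ✓
L = 1 + 4 + 5 = 10 (even)  ✓

none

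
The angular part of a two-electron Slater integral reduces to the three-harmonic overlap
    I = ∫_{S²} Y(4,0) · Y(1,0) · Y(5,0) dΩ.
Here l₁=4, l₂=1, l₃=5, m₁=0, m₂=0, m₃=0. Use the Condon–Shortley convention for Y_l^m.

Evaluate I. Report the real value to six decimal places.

0.245532

Checks pass: Σm=0; 10 even; l₃=5∈[3,5].
(2·4+1)(2·1+1)(2·5+1) = 297
Δ: 0! 8! 2! / 11! → 1/495
sum: t=0:+1/576 = 1/576
3j²(4 1 5; 0 0 0) = Δ·Π!·Σ² = 5/99  (sign -1)
(m-triple is (0,0,0) — same symbol as above.)
combine: 4πI² = 297·5/99·5/99 = 25/33
take √, sign +1: I = 0.24553200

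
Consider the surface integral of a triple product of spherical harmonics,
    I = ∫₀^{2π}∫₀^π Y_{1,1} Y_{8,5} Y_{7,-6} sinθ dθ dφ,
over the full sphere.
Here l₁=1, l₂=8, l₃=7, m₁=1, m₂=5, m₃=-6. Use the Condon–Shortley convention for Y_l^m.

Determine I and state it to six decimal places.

-0.052996

Checks pass: Σm=0; 16 even; l₃=7∈[7,9].
(2·1+1)(2·8+1)(2·7+1) = 765
Δ: 2! 0! 14! / 17! → 1/2040
sum: t=1:−1/25401600 = -1/25401600
3j²(1 8 7; 0 0 0) = Δ·Π!·Σ² = 8/255  (sign +1)
sum: t=0:+1/12454041600 = 1/12454041600
3j²(1 8 7; 1 5 -6) = Δ·Π!·Σ² = 1/680  (sign -1)
combine: 4πI² = 765·8/255·1/680 = 3/85
take √, sign -1: I = -0.05299638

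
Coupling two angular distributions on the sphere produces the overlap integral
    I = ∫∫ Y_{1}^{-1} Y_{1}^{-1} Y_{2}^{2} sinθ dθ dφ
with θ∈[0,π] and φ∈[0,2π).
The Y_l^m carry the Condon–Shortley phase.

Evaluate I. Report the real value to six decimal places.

0.309019

Rules hold: Σm=0, L=4 even, 0≤2≤2.
N = 3·3·5 = 45
Δ = 0!·2!·2!/5! = 1/30
Racah Σ t=0..0: t=0:+1/1 = 1/1
⇒ 3j(1 1 2; 0 0 0)² = 2/15, sgn +1
Racah Σ t=0..0: t=0:+1/4 = 1/4
⇒ 3j(1 1 2; -1 -1 2)² = 1/5, sgn +1
4πI² = N·(3j₀)²·(3jₘ)² = 6/5
I = +1·√(1.2/4π) = 0.30901936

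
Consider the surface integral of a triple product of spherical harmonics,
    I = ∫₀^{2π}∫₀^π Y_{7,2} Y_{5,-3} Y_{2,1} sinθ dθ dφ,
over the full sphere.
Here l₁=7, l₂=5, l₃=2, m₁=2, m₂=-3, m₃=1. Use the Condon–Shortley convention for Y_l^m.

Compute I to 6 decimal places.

Checks pass: Σm=0; 14 even; l₃=2∈[2,12].
(2·7+1)(2·5+1)(2·2+1) = 825
Δ: 10! 4! 0! / 15! → 1/15015
sum: t=5:−1/57600 = -1/57600
3j²(7 5 2; 0 0 0) = Δ·Π!·Σ² = 21/715  (sign -1)
sum: t=2:+1/483840 = 1/483840
3j²(7 5 2; 2 -3 1) = Δ·Π!·Σ² = 6/1001  (sign -1)
combine: 4πI² = 825·21/715·6/1001 = 270/1859
take √, sign +1: I = 0.10750713

0.107507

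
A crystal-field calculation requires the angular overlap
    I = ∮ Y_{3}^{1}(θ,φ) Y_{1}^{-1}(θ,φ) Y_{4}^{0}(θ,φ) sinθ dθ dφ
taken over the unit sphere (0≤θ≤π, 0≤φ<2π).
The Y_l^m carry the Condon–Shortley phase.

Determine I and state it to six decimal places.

m-sum 0 ✓  L=8 even ✓  2≤4≤4 ✓
Π(2lᵢ+1) = 7×3×9 = 189
triangle coeff Δ(3,1,4) = 1/252
Σ_t [0,0]: t=0:+1/36 = 1/36
(3j)²=4/63 [(3 1 4; 0 0 0)], sign=+1
Σ_t [0,0]: t=0:+1/96 = 1/96
(3j)²=1/42 [(3 1 4; 1 -1 0)], sign=+1
⇒ 4πI² = 2/7
I = (+1)√(2/7/(4π)) = 0.15078601

0.150786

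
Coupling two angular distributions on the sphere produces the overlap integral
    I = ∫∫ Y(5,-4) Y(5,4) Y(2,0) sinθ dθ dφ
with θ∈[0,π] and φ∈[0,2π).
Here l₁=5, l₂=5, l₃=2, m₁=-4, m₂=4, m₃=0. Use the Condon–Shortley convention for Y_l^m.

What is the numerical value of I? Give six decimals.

m-sum 0 ✓  L=12 even ✓  0≤2≤10 ✓
Π(2lᵢ+1) = 11×11×5 = 605
triangle coeff Δ(5,5,2) = 1/38610
Σ_t [3,5]: t=3:−1/2880 t=4:+1/576 t=5:−1/2880 = 1/960
(3j)²=10/429 [(5 5 2; 0 0 0)], sign=+1
Σ_t [7,8]: t=7:−1/20160 t=8:+1/40320 = -1/40320
(3j)²=6/715 [(5 5 2; -4 4 0)], sign=-1
⇒ 4πI² = 20/169
I = (-1)√(20/169/(4π)) = -0.09704356

-0.097044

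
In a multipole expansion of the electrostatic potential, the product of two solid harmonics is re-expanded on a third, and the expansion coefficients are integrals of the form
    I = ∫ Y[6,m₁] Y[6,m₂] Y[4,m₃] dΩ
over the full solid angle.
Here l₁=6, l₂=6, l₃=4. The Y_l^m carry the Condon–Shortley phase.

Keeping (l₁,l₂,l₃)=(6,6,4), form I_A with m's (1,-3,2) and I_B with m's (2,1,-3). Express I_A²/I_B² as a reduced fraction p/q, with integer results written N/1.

Shared (l₁,l₂,l₃)=(6,6,4): N and (l;000)² cancel in I_A²/I_B².
A: Δ = 8!·4!·4!/17! = 1/15315300; Racah Σ t=1..3: t=1:−1/483840 t=2:+1/51840 t=3:−1/69120 = 1/362880; ⇒ 3j(6 6 4; 1 -3 2)² = 16/17017, sgn +1
B: Δ = 8!·4!·4!/17! = 1/15315300; Racah Σ t=3..4: t=3:−1/103680 t=4:+1/82944 = 1/414720; ⇒ 3j(6 6 4; 2 1 -3)² = 49/43758, sgn -1
I_A²/I_B² = (16/17017)/(49/43758) = 288/343

288/343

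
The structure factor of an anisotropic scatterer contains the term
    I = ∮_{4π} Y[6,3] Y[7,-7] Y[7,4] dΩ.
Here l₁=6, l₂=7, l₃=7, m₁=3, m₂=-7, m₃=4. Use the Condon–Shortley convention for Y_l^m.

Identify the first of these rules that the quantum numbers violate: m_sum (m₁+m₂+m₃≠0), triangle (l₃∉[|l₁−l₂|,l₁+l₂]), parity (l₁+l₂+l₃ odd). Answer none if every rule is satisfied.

none

azimuthal sum: 3 − 7 + 4 = 0  ✓
1 ≤ 7 ≤ 13 (triangle on l)  ✓
L = 6 + 7 + 7 = 20 (even)  ✓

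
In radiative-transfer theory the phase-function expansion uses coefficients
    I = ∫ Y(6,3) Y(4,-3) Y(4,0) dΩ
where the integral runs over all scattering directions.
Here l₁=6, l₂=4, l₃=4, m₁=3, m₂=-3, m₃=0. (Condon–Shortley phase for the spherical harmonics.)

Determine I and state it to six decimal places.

Rules hold: Σm=0, L=14 even, 2≤4≤10.
N = 13·9·9 = 1053
Δ = 6!·6!·2!/15! = 1/1261260
Racah Σ t=2..4: t=2:+1/4608 t=3:−1/1296 t=4:+1/4608 = -7/20736
⇒ 3j(6 4 4; 0 0 0)² = 20/1287, sgn -1
Racah Σ t=0..1: t=0:+1/25920 t=1:−1/11520 = -1/20736
⇒ 3j(6 4 4; 3 -3 0)² = 5/429, sgn -1
4πI² = N·(3j₀)²·(3jₘ)² = 300/1573
I = +1·√(0.190718/4π) = 0.12319450

0.123195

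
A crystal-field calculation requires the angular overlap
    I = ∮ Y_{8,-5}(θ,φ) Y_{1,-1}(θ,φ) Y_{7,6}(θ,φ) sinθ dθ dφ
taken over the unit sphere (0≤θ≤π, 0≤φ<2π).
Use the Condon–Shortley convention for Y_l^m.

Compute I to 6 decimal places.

Rules hold: Σm=0, L=16 even, 7≤7≤9.
N = 17·3·15 = 765
Δ = 2!·14!·0!/17! = 1/2040
Racah Σ t=1..1: t=1:−1/25401600 = -1/25401600
⇒ 3j(8 1 7; 0 0 0)² = 8/255, sgn +1
Racah Σ t=0..0: t=0:+1/12454041600 = 1/12454041600
⇒ 3j(8 1 7; -5 -1 6)² = 1/680, sgn -1
4πI² = N·(3j₀)²·(3jₘ)² = 3/85
I = -1·√(0.0352941/4π) = -0.05299638

-0.052996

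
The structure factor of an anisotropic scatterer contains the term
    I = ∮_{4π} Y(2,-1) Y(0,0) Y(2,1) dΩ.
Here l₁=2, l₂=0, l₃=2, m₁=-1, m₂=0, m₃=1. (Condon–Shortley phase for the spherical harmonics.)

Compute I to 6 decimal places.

-0.282095

Checks pass: Σm=0; 4 even; l₃=2∈[2,2].
(2·2+1)(2·0+1)(2·2+1) = 25
Δ: 0! 4! 0! / 5! → 1/5
sum: t=0:+1/4 = 1/4
3j²(2 0 2; 0 0 0) = Δ·Π!·Σ² = 1/5  (sign +1)
sum: t=0:+1/6 = 1/6
3j²(2 0 2; -1 0 1) = Δ·Π!·Σ² = 1/5  (sign -1)
combine: 4πI² = 25·1/5·1/5 = 1/1
take √, sign -1: I = -0.28209479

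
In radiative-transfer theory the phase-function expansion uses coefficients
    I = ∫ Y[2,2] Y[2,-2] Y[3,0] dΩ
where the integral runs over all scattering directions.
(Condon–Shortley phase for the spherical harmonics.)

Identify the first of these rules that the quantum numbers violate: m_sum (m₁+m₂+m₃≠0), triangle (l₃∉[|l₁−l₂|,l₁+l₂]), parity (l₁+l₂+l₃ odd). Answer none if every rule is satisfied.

azimuthal sum: 2 − 2 + 0 = 0  ✓
0 ≤ 3 ≤ 4 (triangle on l)  ✓
L = 2 + 2 + 3 = 7 (odd)  ✗

parity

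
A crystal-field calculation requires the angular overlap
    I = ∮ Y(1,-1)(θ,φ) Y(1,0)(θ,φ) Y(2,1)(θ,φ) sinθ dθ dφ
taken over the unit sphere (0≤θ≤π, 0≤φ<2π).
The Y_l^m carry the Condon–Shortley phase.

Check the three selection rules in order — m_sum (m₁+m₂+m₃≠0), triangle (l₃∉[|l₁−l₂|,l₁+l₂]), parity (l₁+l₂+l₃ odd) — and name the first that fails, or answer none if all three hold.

none

azimuthal sum: -1 + 0 + 1 = 0  ✓
0 ≤ 2 ≤ 2 (triangle on l)  ✓
L = 1 + 1 + 2 = 4 (even)  ✓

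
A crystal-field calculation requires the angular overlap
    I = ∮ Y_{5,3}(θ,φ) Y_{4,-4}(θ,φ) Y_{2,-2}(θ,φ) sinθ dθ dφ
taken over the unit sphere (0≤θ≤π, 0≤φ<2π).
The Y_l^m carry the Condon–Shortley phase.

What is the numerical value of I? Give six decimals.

0.000000

3 − 4 − 2 = -3 ≠ 0: azimuthal integral kills it; I = 0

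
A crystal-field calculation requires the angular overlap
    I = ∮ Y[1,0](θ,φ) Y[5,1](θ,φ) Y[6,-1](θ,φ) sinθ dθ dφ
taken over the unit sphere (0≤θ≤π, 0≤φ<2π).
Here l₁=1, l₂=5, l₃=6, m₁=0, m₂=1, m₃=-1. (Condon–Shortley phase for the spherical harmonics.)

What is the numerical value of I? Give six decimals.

Checks pass: Σm=0; 12 even; l₃=6∈[4,6].
(2·1+1)(2·5+1)(2·6+1) = 429
Δ: 0! 2! 10! / 13! → 1/858
sum: t=0:+1/14400 = 1/14400
3j²(1 5 6; 0 0 0) = Δ·Π!·Σ² = 6/143  (sign +1)
sum: t=0:+1/17280 = 1/17280
3j²(1 5 6; 0 1 -1) = Δ·Π!·Σ² = 35/858  (sign -1)
combine: 4πI² = 429·6/143·35/858 = 105/143
take √, sign -1: I = -0.24172507

-0.241725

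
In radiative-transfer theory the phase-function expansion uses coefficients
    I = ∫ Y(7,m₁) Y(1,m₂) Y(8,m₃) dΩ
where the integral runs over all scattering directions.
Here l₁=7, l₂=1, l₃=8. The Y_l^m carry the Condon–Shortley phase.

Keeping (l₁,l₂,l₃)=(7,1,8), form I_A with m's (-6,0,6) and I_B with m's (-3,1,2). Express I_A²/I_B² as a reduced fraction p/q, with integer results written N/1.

28/15

Shared (l₁,l₂,l₃)=(7,1,8): N and (l;000)² cancel in I_A²/I_B².
A: Δ = 0!·14!·2!/17! = 1/2040; Racah Σ t=0..0: t=0:+1/6227020800 = 1/6227020800; ⇒ 3j(7 1 8; -6 0 6)² = 7/510, sgn +1
B: Δ = 0!·14!·2!/17! = 1/2040; Racah Σ t=0..0: t=0:+1/174182400 = 1/174182400; ⇒ 3j(7 1 8; -3 1 2)² = 1/136, sgn +1
I_A²/I_B² = (7/510)/(1/136) = 28/15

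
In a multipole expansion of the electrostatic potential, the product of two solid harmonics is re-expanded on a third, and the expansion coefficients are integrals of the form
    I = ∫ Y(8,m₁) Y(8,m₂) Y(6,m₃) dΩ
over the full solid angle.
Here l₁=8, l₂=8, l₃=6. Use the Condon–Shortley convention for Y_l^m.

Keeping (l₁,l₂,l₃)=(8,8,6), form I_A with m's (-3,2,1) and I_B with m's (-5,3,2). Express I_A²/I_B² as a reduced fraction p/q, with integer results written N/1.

143/196

Same 8,8,6: normalisation and zero-m 3j drop out of the ratio.
A: Δ: 10! 6! 6! / 23! → 1/13742520792; sum: t=5:−1/1244160000 t=6:+1/99532800 t=7:−1/52254720 t=8:+1/139345920 t=9:−1/2090188800 t=10:+1/313528320000 = -143/44789760000; 3j²(8 8 6; -3 2 1) = Δ·Π!·Σ² = 1001/178296  (sign +1)
B: Δ: 10! 6! 6! / 23! → 1/13742520792; sum: t=7:−1/1045094400 t=8:+1/348364800 t=9:−1/836075520 t=10:+1/15676416000 = 7/8957952000; 3j²(8 8 6; -5 3 2) = Δ·Π!·Σ² = 343/44574  (sign +1)
I_A²/I_B² = (1001/178296)/(343/44574) = 143/196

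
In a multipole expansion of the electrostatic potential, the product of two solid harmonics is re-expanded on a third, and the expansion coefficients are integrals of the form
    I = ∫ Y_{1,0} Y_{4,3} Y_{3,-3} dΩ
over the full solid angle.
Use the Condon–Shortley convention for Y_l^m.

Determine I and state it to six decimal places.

-0.162868

m-sum 0 ✓  L=8 even ✓  3≤3≤5 ✓
Π(2lᵢ+1) = 3×9×7 = 189
triangle coeff Δ(1,4,3) = 1/252
Σ_t [1,1]: t=1:−1/36 = -1/36
(3j)²=4/63 [(1 4 3; 0 0 0)], sign=+1
Σ_t [1,1]: t=1:−1/720 = -1/720
(3j)²=1/36 [(1 4 3; 0 3 -3)], sign=-1
⇒ 4πI² = 1/3
I = (-1)√(1/3/(4π)) = -0.16286750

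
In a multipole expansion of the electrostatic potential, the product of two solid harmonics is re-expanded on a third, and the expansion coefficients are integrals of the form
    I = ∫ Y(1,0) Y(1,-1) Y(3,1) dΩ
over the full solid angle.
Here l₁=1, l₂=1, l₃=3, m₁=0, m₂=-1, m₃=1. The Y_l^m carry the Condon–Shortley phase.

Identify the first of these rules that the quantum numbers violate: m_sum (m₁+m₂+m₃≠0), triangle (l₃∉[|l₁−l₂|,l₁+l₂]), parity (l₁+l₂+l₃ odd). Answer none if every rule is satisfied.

azimuthal sum: 0 − 1 + 1 = 0  ✓
0 ≤ 3 ≤ 2 (triangle on l)  ✗
L = 1 + 1 + 3 = 5 (odd)

triangle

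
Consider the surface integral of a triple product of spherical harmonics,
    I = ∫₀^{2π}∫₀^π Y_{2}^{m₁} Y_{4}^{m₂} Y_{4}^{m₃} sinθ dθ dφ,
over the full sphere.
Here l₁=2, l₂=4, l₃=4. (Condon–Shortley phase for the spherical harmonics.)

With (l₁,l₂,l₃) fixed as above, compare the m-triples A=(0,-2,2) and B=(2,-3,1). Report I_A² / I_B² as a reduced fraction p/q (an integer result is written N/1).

Shared (l₁,l₂,l₃)=(2,4,4): N and (l;000)² cancel in I_A²/I_B².
A: Δ = 2!·2!·6!/11! = 1/13860; Racah Σ t=0..2: t=0:+1/192 t=1:−1/120 t=2:+1/2880 = -1/360; ⇒ 3j(2 4 4; 0 -2 2)² = 16/3465, sgn -1
B: Δ = 2!·2!·6!/11! = 1/13860; Racah Σ t=0..0: t=0:+1/480 = 1/480; ⇒ 3j(2 4 4; 2 -3 1)² = 3/110, sgn -1
I_A²/I_B² = (16/3465)/(3/110) = 32/189

32/189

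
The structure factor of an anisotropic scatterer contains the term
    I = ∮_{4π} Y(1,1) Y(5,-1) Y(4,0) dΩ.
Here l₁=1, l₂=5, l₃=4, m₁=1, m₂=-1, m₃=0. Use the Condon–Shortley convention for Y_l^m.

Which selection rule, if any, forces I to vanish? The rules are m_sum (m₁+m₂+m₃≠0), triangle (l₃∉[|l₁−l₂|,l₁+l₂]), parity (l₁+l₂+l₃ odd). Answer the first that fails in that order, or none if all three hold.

none

azimuthal sum: 1 − 1 + 0 = 0  ✓
4 ≤ 4 ≤ 6 (triangle on l)  ✓
L = 1 + 5 + 4 = 10 (even)  ✓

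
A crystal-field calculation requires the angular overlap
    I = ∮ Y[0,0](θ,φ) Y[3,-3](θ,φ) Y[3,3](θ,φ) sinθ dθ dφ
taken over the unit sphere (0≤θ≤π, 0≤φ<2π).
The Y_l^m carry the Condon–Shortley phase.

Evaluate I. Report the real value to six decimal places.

Checks pass: Σm=0; 6 even; l₃=3∈[3,3].
(2·0+1)(2·3+1)(2·3+1) = 49
Δ: 0! 0! 6! / 7! → 1/7
sum: t=0:+1/36 = 1/36
3j²(0 3 3; 0 0 0) = Δ·Π!·Σ² = 1/7  (sign -1)
sum: t=0:+1/720 = 1/720
3j²(0 3 3; 0 -3 3) = Δ·Π!·Σ² = 1/7  (sign +1)
combine: 4πI² = 49·1/7·1/7 = 1/1
take √, sign -1: I = -0.28209479

-0.282095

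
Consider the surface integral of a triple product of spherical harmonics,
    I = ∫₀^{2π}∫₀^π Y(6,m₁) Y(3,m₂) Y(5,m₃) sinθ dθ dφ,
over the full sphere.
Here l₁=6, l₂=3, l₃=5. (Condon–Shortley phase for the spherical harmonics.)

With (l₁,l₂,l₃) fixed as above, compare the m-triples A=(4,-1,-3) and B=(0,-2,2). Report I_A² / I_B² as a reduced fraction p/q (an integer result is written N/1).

l's match ⇒ only the (l;m) 3-j factors differ between A and B.
A: triangle coeff Δ(6,3,5) = 1/675675; Σ_t [0,2]: t=0:+1/69120 t=1:−1/30240 t=2:+1/322560 = -1/64512; (3j)²=10/1001 [(6 3 5; 4 -1 -3)], sign=-1
B: triangle coeff Δ(6,3,5) = 1/675675; Σ_t [0,1]: t=0:+1/34560 t=1:−1/8640 = -1/11520; (3j)²=3/143 [(6 3 5; 0 -2 2)], sign=+1
I_A²/I_B² = (10/1001)/(3/143) = 10/21

10/21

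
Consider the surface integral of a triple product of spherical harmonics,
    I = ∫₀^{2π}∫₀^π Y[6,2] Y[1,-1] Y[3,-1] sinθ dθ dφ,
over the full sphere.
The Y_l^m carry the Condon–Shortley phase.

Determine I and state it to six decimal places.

0.000000

|6−1|≤3≤6+1 violated ⇒ I = 0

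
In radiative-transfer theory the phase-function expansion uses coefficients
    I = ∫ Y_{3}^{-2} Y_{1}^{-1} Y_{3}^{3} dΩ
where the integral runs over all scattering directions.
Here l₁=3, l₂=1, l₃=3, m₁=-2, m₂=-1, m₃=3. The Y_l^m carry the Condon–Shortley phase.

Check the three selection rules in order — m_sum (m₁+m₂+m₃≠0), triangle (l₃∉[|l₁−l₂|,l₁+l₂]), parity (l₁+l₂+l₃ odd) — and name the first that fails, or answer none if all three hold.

azimuthal sum: -2 − 1 + 3 = 0  ✓
2 ≤ 3 ≤ 4 (triangle on l)  ✓
L = 3 + 1 + 3 = 7 (odd)  ✗

parity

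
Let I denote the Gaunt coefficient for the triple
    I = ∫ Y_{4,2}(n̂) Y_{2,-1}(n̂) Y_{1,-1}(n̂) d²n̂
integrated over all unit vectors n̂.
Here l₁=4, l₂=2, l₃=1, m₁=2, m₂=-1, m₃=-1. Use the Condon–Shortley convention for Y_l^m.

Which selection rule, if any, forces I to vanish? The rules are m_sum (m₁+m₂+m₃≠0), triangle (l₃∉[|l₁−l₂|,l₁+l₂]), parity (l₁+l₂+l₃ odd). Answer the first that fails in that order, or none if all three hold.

m₁+m₂+m₃ = 2 − 1 − 1 = 0  ✓
triangle: |4−2|=2 ≤ l₃=1 ≤ 4+2=6  ✗
parity: l₁+l₂+l₃ = 7 is odd

triangle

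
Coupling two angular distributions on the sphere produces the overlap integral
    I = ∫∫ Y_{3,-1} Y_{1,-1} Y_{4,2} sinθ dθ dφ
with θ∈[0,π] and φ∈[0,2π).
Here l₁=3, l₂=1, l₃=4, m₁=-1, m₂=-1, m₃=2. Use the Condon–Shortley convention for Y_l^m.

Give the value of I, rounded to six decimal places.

Rules hold: Σm=0, L=8 even, 2≤4≤4.
N = 7·3·9 = 189
Δ = 0!·6!·2!/9! = 1/252
Racah Σ t=0..0: t=0:+1/36 = 1/36
⇒ 3j(3 1 4; 0 0 0)² = 4/63, sgn +1
Racah Σ t=0..0: t=0:+1/96 = 1/96
⇒ 3j(3 1 4; -1 -1 2)² = 5/84, sgn +1
4πI² = N·(3j₀)²·(3jₘ)² = 5/7
I = +1·√(0.714286/4π) = 0.23841361

0.238414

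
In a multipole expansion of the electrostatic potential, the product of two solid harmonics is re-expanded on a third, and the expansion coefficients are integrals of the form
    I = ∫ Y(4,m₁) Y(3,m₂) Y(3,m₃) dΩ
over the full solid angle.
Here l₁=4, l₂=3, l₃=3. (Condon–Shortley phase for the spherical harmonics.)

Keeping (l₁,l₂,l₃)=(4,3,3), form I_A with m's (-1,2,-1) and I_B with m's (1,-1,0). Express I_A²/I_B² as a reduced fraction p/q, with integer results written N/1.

32/15

Shared (l₁,l₂,l₃)=(4,3,3): N and (l;000)² cancel in I_A²/I_B².
A: Δ = 4!·4!·2!/11! = 1/34650; Racah Σ t=3..4: t=3:−1/48 t=4:+1/144 = -1/72; ⇒ 3j(4 3 3; -1 2 -1)² = 16/693, sgn -1
B: Δ = 4!·4!·2!/11! = 1/34650; Racah Σ t=0..2: t=0:+1/288 t=1:−1/24 t=2:+1/48 = -5/288; ⇒ 3j(4 3 3; 1 -1 0)² = 5/462, sgn +1
I_A²/I_B² = (16/693)/(5/462) = 32/15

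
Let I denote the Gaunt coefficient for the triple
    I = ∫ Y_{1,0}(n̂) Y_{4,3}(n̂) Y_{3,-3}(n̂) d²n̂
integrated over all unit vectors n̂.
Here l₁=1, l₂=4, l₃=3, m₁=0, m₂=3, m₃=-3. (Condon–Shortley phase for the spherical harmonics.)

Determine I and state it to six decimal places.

-0.162868

Rules hold: Σm=0, L=8 even, 3≤3≤5.
N = 3·9·7 = 189
Δ = 2!·0!·6!/9! = 1/252
Racah Σ t=1..1: t=1:−1/36 = -1/36
⇒ 3j(1 4 3; 0 0 0)² = 4/63, sgn +1
Racah Σ t=1..1: t=1:−1/720 = -1/720
⇒ 3j(1 4 3; 0 3 -3)² = 1/36, sgn -1
4πI² = N·(3j₀)²·(3jₘ)² = 1/3
I = -1·√(0.333333/4π) = -0.16286750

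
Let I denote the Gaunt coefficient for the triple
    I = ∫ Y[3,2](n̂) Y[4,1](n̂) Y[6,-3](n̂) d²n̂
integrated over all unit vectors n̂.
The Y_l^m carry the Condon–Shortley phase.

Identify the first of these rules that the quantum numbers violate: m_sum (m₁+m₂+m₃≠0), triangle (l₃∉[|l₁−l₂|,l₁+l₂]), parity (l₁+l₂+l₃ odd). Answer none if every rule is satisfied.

parity

azimuthal sum: 2 + 1 − 3 = 0  ✓
1 ≤ 6 ≤ 7 (triangle on l)  ✓
L = 3 + 4 + 6 = 13 (odd)  ✗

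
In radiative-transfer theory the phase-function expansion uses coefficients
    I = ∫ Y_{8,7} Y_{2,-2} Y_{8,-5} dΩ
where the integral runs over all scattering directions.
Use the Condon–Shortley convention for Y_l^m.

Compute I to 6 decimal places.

m-sum 0 ✓  L=18 even ✓  6≤8≤10 ✓
Π(2lᵢ+1) = 17×5×17 = 1445
triangle coeff Δ(8,2,8) = 1/348840
Σ_t [0,2]: t=0:+1/116121600 t=1:−1/25401600 t=2:+1/116121600 = -1/45158400
(3j)²=24/1615 [(8 2 8; 0 0 0)], sign=-1
Σ_t [0,0]: t=0:+1/24908083200 = 1/24908083200
(3j)²=7/1292 [(8 2 8; 7 -2 -5)], sign=-1
⇒ 4πI² = 42/361
I = (+1)√(42/361/(4π)) = 0.09622017

0.096220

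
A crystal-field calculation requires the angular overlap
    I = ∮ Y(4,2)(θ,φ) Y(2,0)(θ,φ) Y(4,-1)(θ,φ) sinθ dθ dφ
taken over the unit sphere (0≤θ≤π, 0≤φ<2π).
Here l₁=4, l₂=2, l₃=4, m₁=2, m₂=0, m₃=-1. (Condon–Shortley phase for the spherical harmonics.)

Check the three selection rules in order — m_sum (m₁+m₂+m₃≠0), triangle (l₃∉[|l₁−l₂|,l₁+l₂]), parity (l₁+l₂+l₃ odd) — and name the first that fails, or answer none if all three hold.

Σmᵢ = 1  ✗
l₃∈[|l₁−l₂|,l₁+l₂]=[2,6], have l₃=4
Σlᵢ = 10 ⇒ even

m_sum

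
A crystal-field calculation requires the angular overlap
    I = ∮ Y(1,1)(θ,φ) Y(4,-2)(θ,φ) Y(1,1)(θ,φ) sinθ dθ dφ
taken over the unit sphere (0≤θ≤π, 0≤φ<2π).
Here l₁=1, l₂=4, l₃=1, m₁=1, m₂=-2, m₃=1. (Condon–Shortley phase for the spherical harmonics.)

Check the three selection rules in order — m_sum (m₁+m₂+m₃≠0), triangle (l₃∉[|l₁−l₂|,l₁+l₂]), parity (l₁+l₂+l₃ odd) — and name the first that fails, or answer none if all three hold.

m₁+m₂+m₃ = 1 − 2 + 1 = 0  ✓
triangle: |1−4|=3 ≤ l₃=1 ≤ 1+4=5  ✗
parity: l₁+l₂+l₃ = 6 is even

triangle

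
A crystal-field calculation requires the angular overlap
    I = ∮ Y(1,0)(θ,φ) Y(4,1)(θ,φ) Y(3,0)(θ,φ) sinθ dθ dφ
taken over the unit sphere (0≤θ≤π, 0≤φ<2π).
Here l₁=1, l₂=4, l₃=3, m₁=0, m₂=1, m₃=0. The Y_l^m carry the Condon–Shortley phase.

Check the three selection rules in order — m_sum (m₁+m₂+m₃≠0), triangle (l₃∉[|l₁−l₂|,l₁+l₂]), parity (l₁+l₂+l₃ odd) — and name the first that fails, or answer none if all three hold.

azimuthal sum: 0 + 1 + 0 = 1  ✗
3 ≤ 3 ≤ 5 (triangle on l)
L = 1 + 4 + 3 = 8 (even)

m_sum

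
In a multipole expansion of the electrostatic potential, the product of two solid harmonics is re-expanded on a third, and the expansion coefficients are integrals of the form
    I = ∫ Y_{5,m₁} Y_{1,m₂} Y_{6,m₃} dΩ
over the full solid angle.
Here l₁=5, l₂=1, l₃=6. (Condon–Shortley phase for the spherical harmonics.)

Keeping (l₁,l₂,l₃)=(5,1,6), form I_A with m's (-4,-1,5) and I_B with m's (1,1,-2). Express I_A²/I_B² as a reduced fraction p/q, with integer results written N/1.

Shared (l₁,l₂,l₃)=(5,1,6): N and (l;000)² cancel in I_A²/I_B².
A: Δ = 0!·10!·2!/13! = 1/858; Racah Σ t=0..0: t=0:+1/725760 = 1/725760; ⇒ 3j(5 1 6; -4 -1 5)² = 5/78, sgn -1
B: Δ = 0!·10!·2!/13! = 1/858; Racah Σ t=0..0: t=0:+1/34560 = 1/34560; ⇒ 3j(5 1 6; 1 1 -2)² = 14/429, sgn +1
I_A²/I_B² = (5/78)/(14/429) = 55/28

55/28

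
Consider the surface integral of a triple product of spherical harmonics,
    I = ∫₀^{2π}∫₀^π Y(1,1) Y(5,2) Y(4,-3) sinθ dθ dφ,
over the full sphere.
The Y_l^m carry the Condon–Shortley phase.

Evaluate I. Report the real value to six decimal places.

0.085055

m-sum 0 ✓  L=10 even ✓  4≤4≤6 ✓
Π(2lᵢ+1) = 3×11×9 = 297
triangle coeff Δ(1,5,4) = 1/495
Σ_t [1,1]: t=1:−1/576 = -1/576
(3j)²=5/99 [(1 5 4; 0 0 0)], sign=-1
Σ_t [0,0]: t=0:+1/10080 = 1/10080
(3j)²=1/165 [(1 5 4; 1 2 -3)], sign=-1
⇒ 4πI² = 1/11
I = (+1)√(1/11/(4π)) = 0.08505478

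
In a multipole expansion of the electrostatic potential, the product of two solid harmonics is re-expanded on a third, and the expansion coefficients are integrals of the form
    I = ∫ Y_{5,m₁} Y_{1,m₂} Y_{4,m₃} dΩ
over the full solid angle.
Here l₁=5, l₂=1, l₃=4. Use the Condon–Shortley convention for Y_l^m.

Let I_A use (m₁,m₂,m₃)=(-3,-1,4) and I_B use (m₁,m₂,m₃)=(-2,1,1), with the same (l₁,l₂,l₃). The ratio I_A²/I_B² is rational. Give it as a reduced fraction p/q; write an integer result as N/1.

Same 5,1,4: normalisation and zero-m 3j drop out of the ratio.
A: Δ: 2! 8! 0! / 11! → 1/495; sum: t=0:+1/80640 = 1/80640; 3j²(5 1 4; -3 -1 4) = Δ·Π!·Σ² = 1/495  (sign +1)
B: Δ: 2! 8! 0! / 11! → 1/495; sum: t=2:+1/1440 = 1/1440; 3j²(5 1 4; -2 1 1) = Δ·Π!·Σ² = 7/165  (sign -1)
I_A²/I_B² = (1/495)/(7/165) = 1/21

1/21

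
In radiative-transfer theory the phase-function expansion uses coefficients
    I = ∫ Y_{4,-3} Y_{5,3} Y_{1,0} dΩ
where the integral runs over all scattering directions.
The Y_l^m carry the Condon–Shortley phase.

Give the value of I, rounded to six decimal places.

-0.196426

m-sum 0 ✓  L=10 even ✓  1≤1≤9 ✓
Π(2lᵢ+1) = 9×11×3 = 297
triangle coeff Δ(4,5,1) = 1/495
Σ_t [4,4]: t=4:+1/576 = 1/576
(3j)²=5/99 [(4 5 1; 0 0 0)], sign=-1
Σ_t [7,7]: t=7:−1/5040 = -1/5040
(3j)²=16/495 [(4 5 1; -3 3 0)], sign=+1
⇒ 4πI² = 16/33
I = (-1)√(16/33/(4π)) = -0.19642560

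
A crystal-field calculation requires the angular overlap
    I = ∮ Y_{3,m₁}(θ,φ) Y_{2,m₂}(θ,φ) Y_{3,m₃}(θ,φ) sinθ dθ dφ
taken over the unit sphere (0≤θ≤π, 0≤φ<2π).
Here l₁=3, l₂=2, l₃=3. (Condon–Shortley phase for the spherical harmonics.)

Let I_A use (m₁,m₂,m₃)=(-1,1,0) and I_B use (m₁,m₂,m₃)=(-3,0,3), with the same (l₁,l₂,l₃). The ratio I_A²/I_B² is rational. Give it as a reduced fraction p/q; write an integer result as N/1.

2/25

l's match ⇒ only the (l;m) 3-j factors differ between A and B.
A: triangle coeff Δ(3,2,3) = 1/3780; Σ_t [1,2]: t=1:−1/12 t=2:+1/8 = 1/24; (3j)²=1/210 [(3 2 3; -1 1 0)], sign=-1
B: triangle coeff Δ(3,2,3) = 1/3780; Σ_t [2,2]: t=2:+1/96 = 1/96; (3j)²=5/84 [(3 2 3; -3 0 3)], sign=+1
I_A²/I_B² = (1/210)/(5/84) = 2/25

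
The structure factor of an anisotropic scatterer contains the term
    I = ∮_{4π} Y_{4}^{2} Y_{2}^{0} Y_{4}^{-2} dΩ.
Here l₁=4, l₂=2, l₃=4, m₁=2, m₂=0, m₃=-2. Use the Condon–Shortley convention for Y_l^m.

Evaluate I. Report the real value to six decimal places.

m-sum 0 ✓  L=10 even ✓  2≤4≤6 ✓
Π(2lᵢ+1) = 9×5×9 = 405
triangle coeff Δ(4,2,4) = 1/13860
Σ_t [0,2]: t=0:+1/192 t=1:−1/36 t=2:+1/192 = -5/288
(3j)²=20/693 [(4 2 4; 0 0 0)], sign=-1
Σ_t [0,2]: t=0:+1/192 t=1:−1/120 t=2:+1/2880 = -1/360
(3j)²=16/3465 [(4 2 4; 2 0 -2)], sign=-1
⇒ 4πI² = 320/5929
I = (+1)√(320/5929/(4π)) = 0.06553591

0.065536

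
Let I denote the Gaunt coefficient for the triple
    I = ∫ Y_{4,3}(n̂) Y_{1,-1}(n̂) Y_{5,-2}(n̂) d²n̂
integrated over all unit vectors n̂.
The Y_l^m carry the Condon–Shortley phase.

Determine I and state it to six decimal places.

Rules hold: Σm=0, L=10 even, 3≤5≤5.
N = 9·3·11 = 297
Δ = 0!·8!·2!/11! = 1/495
Racah Σ t=0..0: t=0:+1/576 = 1/576
⇒ 3j(4 1 5; 0 0 0)² = 5/99, sgn -1
Racah Σ t=0..0: t=0:+1/10080 = 1/10080
⇒ 3j(4 1 5; 3 -1 -2)² = 1/165, sgn -1
4πI² = N·(3j₀)²·(3jₘ)² = 1/11
I = +1·√(0.0909091/4π) = 0.08505478

0.085055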